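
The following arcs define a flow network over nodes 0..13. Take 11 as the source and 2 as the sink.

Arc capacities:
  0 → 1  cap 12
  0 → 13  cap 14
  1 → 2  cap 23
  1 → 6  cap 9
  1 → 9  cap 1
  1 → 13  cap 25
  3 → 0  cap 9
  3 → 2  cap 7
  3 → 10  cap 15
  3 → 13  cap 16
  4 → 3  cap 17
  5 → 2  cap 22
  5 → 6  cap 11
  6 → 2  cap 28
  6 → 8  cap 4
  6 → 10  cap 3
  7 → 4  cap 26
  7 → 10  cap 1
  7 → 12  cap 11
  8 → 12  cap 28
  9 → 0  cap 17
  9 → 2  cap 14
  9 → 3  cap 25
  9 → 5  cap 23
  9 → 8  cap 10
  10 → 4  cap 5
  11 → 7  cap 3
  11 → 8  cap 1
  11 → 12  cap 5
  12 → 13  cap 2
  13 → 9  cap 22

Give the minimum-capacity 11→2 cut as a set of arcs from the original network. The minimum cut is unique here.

augment #1: 11→7→4→3→2 push 3
augment #2: 11→12→13→9→2 push 2
max flow = 5; residual-reachable set from 11 gives S-side
cut edges (S→T): {(11,7), (12,13)} total cap 5

Min-cut arcs: {(11,7), (12,13)} (total capacity 5)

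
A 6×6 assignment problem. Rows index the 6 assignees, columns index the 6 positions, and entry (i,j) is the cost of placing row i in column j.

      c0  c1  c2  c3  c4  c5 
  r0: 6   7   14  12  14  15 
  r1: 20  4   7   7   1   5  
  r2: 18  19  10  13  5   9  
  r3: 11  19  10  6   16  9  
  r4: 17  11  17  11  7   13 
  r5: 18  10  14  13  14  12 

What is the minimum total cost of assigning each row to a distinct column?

optimal assignment: row0→col0 (cost 6), row1→col5 (cost 5), row2→col2 (cost 10), row3→col3 (cost 6), row4→col4 (cost 7), row5→col1 (cost 10)
total = 6 + 5 + 10 + 6 + 7 + 10 = 44

Minimum assignment cost: 44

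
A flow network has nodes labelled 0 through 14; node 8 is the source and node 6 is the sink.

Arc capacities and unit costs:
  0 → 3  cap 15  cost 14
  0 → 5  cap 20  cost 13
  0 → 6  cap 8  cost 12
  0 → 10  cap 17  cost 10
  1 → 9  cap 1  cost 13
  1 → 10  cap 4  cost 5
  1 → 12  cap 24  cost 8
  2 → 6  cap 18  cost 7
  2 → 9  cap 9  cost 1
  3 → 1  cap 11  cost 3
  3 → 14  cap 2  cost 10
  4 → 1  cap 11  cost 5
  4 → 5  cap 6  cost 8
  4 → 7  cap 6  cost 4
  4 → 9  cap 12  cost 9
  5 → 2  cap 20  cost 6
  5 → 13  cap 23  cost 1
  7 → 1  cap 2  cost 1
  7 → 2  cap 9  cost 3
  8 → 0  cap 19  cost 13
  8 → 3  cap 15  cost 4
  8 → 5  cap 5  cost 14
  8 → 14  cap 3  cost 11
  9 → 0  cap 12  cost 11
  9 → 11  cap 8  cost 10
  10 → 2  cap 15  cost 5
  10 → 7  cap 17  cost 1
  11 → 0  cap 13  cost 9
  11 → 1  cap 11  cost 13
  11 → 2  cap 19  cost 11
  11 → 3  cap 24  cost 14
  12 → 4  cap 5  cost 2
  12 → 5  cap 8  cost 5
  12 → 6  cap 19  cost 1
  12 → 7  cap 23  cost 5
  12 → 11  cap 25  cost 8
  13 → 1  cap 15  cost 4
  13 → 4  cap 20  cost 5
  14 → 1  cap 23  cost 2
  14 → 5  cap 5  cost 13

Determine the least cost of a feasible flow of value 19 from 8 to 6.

shortest-cost path #1: 8→3→1→12→6 push 11 @ unit cost 16 (adds 176)
shortest-cost path #2: 8→14→1→12→6 push 3 @ unit cost 22 (adds 66)
shortest-cost path #3: 8→0→6 push 5 @ unit cost 25 (adds 125)
total cost = 367

Minimum cost for 19 units: 367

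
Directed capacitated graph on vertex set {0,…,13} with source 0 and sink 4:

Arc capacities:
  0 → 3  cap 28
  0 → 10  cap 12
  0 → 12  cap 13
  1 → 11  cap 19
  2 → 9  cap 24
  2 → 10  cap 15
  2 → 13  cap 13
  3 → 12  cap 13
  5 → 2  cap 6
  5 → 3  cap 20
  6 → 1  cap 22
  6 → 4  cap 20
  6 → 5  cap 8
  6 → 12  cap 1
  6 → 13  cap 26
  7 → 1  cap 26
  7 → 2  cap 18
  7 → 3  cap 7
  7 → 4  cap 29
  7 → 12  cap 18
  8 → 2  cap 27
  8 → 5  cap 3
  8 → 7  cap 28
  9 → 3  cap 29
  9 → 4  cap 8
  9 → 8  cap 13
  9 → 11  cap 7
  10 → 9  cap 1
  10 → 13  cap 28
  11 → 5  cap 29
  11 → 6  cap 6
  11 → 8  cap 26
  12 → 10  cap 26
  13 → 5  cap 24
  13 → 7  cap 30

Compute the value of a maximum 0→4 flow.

augment #1: 0→10→9→4 bottleneck 1, total now 1
augment #2: 0→10→13→7→4 bottleneck 11, total now 12
augment #3: 0→12→10→13→7→4 bottleneck 13, total now 25
augment #4: 0→3→12→10→13→7→4 bottleneck 4, total now 29

Maximum flow value: 29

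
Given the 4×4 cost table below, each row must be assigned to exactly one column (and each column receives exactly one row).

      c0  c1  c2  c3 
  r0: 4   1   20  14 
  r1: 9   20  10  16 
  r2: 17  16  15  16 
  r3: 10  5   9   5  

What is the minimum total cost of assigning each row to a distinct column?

Minimum assignment cost: 30

optimal assignment: row0→col1 (cost 1), row1→col0 (cost 9), row2→col2 (cost 15), row3→col3 (cost 5)
total = 1 + 9 + 15 + 5 = 30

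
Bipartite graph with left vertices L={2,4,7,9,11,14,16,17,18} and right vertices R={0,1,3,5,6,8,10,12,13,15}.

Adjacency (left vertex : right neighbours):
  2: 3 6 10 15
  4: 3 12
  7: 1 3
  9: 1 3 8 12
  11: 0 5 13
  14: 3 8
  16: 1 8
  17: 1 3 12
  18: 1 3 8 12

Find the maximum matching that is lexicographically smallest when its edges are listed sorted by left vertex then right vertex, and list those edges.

|M| = 6 (so the lex-smallest maximum matching has 6 edges)
process left vertices in ascending order; for each, take the smallest-labelled available neighbour that still permits 6 edges overall, or leave it unmatched if none does
lex-smallest matching: {2-6, 4-3, 7-1, 9-8, 11-0, 17-12}

Lex-smallest maximum matching: {(2,6), (4,3), (7,1), (9,8), (11,0), (17,12)}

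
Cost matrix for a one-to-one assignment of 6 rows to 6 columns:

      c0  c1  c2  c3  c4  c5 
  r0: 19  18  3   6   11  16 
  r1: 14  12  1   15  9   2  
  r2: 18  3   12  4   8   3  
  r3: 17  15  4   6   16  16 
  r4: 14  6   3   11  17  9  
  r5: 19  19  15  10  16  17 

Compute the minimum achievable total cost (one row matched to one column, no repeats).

Minimum assignment cost: 44

one of 4 optimal assignments: row0→col2 (cost 3), row1→col5 (cost 2), row2→col1 (cost 3), row3→col3 (cost 6), row4→col0 (cost 14), row5→col4 (cost 16)
total = 3 + 2 + 3 + 6 + 14 + 16 = 44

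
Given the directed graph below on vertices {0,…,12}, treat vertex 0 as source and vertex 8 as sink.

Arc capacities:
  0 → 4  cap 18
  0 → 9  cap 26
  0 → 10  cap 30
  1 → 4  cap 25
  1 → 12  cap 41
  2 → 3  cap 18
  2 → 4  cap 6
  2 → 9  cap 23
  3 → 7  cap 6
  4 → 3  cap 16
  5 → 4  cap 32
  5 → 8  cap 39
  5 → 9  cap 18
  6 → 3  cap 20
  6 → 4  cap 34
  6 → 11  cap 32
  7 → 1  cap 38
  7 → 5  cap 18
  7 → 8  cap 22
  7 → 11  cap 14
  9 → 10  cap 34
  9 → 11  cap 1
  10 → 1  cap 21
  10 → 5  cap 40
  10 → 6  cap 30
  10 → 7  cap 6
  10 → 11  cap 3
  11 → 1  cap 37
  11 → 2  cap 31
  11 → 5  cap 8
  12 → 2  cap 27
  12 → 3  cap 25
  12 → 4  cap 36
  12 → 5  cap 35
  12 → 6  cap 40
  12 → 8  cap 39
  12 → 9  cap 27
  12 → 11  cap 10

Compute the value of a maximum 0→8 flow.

augment #1: 0→10→5→8 bottleneck 30, total now 30
augment #2: 0→4→3→7→8 bottleneck 6, total now 36
augment #3: 0→9→10→5→8 bottleneck 9, total now 45
augment #4: 0→9→10→7→8 bottleneck 6, total now 51
augment #5: 0→9→10→1→12→8 bottleneck 11, total now 62

Maximum flow value: 62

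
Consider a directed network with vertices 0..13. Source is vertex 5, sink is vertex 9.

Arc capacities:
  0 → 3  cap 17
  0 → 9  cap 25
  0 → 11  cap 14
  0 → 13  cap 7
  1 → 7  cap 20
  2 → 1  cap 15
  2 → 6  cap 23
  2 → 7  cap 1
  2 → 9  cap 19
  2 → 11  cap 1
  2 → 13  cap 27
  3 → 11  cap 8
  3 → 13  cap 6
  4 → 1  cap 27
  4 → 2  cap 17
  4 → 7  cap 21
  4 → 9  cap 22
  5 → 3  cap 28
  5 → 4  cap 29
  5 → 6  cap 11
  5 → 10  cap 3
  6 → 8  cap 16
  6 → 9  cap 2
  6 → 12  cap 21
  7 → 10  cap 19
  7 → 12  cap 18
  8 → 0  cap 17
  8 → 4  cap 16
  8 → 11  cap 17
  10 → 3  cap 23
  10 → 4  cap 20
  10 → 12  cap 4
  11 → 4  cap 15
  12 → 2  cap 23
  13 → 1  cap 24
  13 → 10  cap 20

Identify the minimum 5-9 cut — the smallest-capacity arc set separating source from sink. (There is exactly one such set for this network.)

augment #1: 5→4→9 push 22
augment #2: 5→6→9 push 2
augment #3: 5→4→2→9 push 7
augment #4: 5→6→8→0→9 push 9
augment #5: 5→10→4→2→9 push 3
augment #6: 5→3→11→4→2→9 push 7
augment #7: 5→3→13→10→12→2→9 push 2
augment #8: 5→3→13→10→12→2→6→8→0→9 push 2
augment #9: 5→3→11→4→7→12→2→6→8→0→9 push 1
augment #10: 5→3→13→1→7→12→2→6→8→0→9 push 2
max flow = 57; residual-reachable set from 5 gives S-side
cut edges (S→T): {(3,11), (3,13), (5,4), (5,6), (5,10)} total cap 57

Min-cut arcs: {(3,11), (3,13), (5,4), (5,6), (5,10)} (total capacity 57)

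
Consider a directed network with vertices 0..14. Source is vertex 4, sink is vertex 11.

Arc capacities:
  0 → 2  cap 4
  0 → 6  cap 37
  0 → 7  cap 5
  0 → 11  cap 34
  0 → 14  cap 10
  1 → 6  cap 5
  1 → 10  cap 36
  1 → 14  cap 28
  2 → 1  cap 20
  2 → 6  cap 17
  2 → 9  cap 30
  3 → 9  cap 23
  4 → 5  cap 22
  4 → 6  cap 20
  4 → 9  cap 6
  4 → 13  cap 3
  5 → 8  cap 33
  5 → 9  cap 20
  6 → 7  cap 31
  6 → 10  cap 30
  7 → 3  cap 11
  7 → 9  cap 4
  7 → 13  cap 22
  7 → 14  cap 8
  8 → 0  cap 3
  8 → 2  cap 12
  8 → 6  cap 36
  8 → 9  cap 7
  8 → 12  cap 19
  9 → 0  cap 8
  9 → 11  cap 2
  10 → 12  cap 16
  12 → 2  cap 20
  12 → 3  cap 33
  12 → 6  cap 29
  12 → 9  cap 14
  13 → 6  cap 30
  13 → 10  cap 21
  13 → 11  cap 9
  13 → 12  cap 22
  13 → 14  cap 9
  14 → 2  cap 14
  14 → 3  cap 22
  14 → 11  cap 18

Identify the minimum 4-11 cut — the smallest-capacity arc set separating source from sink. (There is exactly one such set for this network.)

Min-cut arcs: {(8,0), (9,0), (9,11), (13,11), (14,11)} (total capacity 40)

augment #1: 4→9→11 push 2
augment #2: 4→13→11 push 3
augment #3: 4→9→0→11 push 4
augment #4: 4→5→8→0→11 push 3
augment #5: 4→5→9→0→11 push 4
augment #6: 4→6→7→13→11 push 6
augment #7: 4→6→7→14→11 push 8
augment #8: 4→6→7→13→14→11 push 6
augment #9: 4→5→8→2→1→14→11 push 4
max flow = 40; residual-reachable set from 4 gives S-side
cut edges (S→T): {(8,0), (9,0), (9,11), (13,11), (14,11)} total cap 40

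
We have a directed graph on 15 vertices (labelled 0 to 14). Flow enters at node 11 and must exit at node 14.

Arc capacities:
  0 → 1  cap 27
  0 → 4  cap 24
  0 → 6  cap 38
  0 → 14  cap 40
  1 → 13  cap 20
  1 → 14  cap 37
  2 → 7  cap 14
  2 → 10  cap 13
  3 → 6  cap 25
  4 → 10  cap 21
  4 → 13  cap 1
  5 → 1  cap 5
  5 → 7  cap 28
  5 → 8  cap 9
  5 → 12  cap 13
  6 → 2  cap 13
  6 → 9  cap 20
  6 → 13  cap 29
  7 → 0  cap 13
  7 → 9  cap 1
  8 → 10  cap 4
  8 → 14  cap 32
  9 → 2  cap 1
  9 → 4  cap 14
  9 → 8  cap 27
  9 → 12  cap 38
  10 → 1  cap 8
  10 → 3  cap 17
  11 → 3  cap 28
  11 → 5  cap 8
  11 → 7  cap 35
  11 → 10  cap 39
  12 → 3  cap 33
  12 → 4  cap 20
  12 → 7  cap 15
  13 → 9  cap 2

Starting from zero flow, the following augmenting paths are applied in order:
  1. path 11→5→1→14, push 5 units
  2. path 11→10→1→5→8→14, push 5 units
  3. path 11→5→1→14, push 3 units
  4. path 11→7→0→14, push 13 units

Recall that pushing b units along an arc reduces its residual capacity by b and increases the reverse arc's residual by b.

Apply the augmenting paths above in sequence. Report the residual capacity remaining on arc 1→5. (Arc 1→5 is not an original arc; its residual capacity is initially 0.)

Residual capacity of (1,5): 3

after path 1 (11→5→1→14, push 5): res(1,5)=5
after path 2 (11→10→1→5→8→14, push 5): res(1,5)=0
after path 3 (11→5→1→14, push 3): res(1,5)=3
after path 4 (11→7→0→14, push 13): res(1,5)=3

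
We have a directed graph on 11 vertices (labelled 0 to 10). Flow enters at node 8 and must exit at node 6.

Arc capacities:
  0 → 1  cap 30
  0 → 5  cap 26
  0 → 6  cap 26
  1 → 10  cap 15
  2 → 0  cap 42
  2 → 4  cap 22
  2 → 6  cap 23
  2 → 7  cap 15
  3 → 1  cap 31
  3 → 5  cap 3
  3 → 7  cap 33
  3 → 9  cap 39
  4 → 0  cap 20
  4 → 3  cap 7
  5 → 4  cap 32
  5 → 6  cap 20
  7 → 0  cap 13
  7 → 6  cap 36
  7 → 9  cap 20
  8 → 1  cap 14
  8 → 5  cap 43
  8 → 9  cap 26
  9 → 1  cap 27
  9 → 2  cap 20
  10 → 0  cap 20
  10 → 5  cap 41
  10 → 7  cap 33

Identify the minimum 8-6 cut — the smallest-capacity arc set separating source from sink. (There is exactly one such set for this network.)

Min-cut arcs: {(1,10), (8,5), (9,2)} (total capacity 78)

augment #1: 8→5→6 push 20
augment #2: 8→9→2→6 push 20
augment #3: 8→1→10→0→6 push 14
augment #4: 8→5→4→0→6 push 12
augment #5: 8→5→4→3→7→6 push 7
augment #6: 8→9→1→10→7→6 push 1
augment #7: 8→5→4→0→10→7→6 push 4
max flow = 78; residual-reachable set from 8 gives S-side
cut edges (S→T): {(1,10), (8,5), (9,2)} total cap 78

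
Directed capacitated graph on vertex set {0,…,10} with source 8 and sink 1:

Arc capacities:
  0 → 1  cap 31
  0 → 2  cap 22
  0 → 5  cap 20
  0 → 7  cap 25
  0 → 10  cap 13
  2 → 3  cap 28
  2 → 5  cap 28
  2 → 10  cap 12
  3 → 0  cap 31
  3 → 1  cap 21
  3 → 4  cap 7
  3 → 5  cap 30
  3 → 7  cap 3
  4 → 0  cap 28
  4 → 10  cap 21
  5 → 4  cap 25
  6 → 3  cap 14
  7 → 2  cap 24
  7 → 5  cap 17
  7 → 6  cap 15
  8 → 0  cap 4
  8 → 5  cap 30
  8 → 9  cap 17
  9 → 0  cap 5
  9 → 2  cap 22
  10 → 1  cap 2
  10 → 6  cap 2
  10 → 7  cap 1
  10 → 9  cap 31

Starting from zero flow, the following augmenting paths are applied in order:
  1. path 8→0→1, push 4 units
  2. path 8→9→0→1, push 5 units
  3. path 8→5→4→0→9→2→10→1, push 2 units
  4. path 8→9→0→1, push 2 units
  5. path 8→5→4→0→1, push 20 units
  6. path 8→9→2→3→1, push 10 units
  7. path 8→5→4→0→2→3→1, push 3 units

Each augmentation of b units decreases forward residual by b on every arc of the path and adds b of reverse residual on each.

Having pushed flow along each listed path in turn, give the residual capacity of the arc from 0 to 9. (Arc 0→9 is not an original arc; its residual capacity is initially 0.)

after path 1 (8→0→1, push 4): res(0,9)=0
after path 2 (8→9→0→1, push 5): res(0,9)=5
after path 3 (8→5→4→0→9→2→10→1, push 2): res(0,9)=3
after path 4 (8→9→0→1, push 2): res(0,9)=5
after path 5 (8→5→4→0→1, push 20): res(0,9)=5
after path 6 (8→9→2→3→1, push 10): res(0,9)=5
after path 7 (8→5→4→0→2→3→1, push 3): res(0,9)=5

Residual capacity of (0,9): 5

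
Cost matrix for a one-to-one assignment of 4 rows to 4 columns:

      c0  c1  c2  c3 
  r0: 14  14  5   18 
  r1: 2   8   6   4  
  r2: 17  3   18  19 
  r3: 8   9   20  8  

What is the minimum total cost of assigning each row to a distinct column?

optimal assignment: row0→col2 (cost 5), row1→col0 (cost 2), row2→col1 (cost 3), row3→col3 (cost 8)
total = 5 + 2 + 3 + 8 = 18

Minimum assignment cost: 18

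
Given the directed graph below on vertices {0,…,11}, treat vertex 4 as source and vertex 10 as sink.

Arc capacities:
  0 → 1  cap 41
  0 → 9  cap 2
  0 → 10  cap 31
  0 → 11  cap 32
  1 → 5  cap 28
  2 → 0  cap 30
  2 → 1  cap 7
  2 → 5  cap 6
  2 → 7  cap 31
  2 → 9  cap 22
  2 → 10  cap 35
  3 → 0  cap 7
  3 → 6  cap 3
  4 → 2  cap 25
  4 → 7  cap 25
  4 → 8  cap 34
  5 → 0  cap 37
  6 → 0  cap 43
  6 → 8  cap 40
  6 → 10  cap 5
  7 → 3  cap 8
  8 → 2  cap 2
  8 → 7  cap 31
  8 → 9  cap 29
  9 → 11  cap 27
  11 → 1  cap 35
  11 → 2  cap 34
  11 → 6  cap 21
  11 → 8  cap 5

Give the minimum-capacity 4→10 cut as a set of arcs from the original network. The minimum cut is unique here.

Min-cut arcs: {(4,2), (7,3), (8,2), (9,11)} (total capacity 62)

augment #1: 4→2→10 push 25
augment #2: 4→8→2→10 push 2
augment #3: 4→7→3→0→10 push 7
augment #4: 4→7→3→6→10 push 1
augment #5: 4→8→9→11→2→10 push 8
augment #6: 4→8→9→11→6→10 push 4
augment #7: 4→8→9→11→2→0→10 push 15
max flow = 62; residual-reachable set from 4 gives S-side
cut edges (S→T): {(4,2), (7,3), (8,2), (9,11)} total cap 62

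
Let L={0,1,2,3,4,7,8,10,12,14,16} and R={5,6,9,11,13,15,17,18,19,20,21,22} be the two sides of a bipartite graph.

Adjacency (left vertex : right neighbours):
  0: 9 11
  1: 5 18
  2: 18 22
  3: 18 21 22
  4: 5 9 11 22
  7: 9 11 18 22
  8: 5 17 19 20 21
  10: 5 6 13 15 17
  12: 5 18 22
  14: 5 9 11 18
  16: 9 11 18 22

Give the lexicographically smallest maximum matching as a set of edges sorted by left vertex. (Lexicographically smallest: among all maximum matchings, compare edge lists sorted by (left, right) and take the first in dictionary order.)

Lex-smallest maximum matching: {(0,9), (1,5), (2,18), (3,21), (4,11), (7,22), (8,17), (10,6)}

|M| = 8 (so the lex-smallest maximum matching has 8 edges)
process left vertices in ascending order; for each, take the smallest-labelled available neighbour that still permits 8 edges overall, or leave it unmatched if none does
lex-smallest matching: {0-9, 1-5, 2-18, 3-21, 4-11, 7-22, 8-17, 10-6}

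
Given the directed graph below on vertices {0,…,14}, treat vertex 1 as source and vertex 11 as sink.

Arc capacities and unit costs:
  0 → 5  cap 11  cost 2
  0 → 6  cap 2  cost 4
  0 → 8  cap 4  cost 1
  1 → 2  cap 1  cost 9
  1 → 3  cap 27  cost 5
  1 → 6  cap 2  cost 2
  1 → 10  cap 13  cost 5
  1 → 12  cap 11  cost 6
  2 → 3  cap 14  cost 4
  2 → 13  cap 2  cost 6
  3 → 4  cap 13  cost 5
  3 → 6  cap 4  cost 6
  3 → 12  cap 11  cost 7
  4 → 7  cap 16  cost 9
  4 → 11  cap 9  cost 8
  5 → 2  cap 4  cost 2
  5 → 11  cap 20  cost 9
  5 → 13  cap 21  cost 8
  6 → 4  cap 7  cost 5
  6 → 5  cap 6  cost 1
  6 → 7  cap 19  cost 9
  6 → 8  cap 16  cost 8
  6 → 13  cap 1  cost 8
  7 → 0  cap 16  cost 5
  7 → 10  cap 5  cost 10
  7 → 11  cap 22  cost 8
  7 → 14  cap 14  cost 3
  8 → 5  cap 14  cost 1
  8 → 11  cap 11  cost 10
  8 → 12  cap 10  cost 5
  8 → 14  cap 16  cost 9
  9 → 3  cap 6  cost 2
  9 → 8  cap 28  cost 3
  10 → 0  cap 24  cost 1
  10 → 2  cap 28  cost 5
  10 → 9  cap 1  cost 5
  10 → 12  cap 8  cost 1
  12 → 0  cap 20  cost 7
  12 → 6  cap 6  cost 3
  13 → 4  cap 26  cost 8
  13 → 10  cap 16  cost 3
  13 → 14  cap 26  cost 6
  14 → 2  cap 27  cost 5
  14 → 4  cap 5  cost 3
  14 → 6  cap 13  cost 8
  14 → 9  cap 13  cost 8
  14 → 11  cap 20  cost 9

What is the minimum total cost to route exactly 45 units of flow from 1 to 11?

Minimum cost for 45 units: 975

shortest-cost path #1: 1→6→5→11 push 2 @ unit cost 12 (adds 24)
shortest-cost path #2: 1→10→0→5→11 push 11 @ unit cost 17 (adds 187)
shortest-cost path #3: 1→10→0→8→11 push 2 @ unit cost 17 (adds 34)
shortest-cost path #4: 1→3→4→11 push 9 @ unit cost 18 (adds 162)
shortest-cost path #5: 1→12→6→5→11 push 4 @ unit cost 19 (adds 76)
shortest-cost path #6: 1→12→0→8→11 push 2 @ unit cost 24 (adds 48)
shortest-cost path #7: 1→12→6→7→11 push 2 @ unit cost 26 (adds 52)
shortest-cost path #8: 1→3→4→7→11 push 4 @ unit cost 27 (adds 108)
shortest-cost path #9: 1→3→6→7→11 push 4 @ unit cost 28 (adds 112)
shortest-cost path #10: 1→2→13→14→11 push 1 @ unit cost 30 (adds 30)
shortest-cost path #11: 1→12→0→10→9→8→11 push 1 @ unit cost 30 (adds 30)
shortest-cost path #12: 1→12→0→6→7→11 push 2 @ unit cost 34 (adds 68)
shortest-cost path #13: 1→3→12→0→10→2→13→14→11 push 1 @ unit cost 44 (adds 44)
total cost = 975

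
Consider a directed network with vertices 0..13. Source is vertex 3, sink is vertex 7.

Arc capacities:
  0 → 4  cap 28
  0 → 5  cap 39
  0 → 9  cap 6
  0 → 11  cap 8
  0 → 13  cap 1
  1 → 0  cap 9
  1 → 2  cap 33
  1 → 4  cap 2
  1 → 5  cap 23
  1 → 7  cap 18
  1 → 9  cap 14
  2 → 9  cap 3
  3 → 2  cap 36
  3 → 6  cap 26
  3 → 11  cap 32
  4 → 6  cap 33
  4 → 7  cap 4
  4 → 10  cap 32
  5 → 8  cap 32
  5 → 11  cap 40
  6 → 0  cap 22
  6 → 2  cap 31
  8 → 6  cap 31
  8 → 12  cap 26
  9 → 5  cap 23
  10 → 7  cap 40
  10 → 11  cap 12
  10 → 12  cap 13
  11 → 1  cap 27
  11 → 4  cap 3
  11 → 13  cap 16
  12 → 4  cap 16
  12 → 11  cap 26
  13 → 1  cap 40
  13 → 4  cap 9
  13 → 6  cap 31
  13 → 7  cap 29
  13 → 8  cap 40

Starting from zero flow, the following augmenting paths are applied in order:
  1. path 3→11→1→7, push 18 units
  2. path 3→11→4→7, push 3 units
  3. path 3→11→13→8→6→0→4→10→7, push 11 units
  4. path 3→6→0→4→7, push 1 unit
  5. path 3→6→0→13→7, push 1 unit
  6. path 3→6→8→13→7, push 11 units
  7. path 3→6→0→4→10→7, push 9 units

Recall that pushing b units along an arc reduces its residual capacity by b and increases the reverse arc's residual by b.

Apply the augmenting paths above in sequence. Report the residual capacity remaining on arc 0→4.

Residual capacity of (0,4): 7

after path 1 (3→11→1→7, push 18): res(0,4)=28
after path 2 (3→11→4→7, push 3): res(0,4)=28
after path 3 (3→11→13→8→6→0→4→10→7, push 11): res(0,4)=17
after path 4 (3→6→0→4→7, push 1): res(0,4)=16
after path 5 (3→6→0→13→7, push 1): res(0,4)=16
after path 6 (3→6→8→13→7, push 11): res(0,4)=16
after path 7 (3→6→0→4→10→7, push 9): res(0,4)=7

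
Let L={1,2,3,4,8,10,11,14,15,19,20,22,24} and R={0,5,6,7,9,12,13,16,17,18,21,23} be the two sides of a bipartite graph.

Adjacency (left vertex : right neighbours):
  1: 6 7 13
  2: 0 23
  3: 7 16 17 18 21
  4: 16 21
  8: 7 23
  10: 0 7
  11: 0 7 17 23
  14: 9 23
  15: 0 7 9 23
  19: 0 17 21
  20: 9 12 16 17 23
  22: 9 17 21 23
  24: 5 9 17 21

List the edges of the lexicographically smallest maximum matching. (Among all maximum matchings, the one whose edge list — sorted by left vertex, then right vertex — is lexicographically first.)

|M| = 11 (so the lex-smallest maximum matching has 11 edges)
process left vertices in ascending order; for each, take the smallest-labelled available neighbour that still permits 11 edges overall, or leave it unmatched if none does
lex-smallest matching: {1-6, 2-0, 3-18, 4-16, 8-7, 11-17, 14-9, 15-23, 19-21, 20-12, 24-5}

Lex-smallest maximum matching: {(1,6), (2,0), (3,18), (4,16), (8,7), (11,17), (14,9), (15,23), (19,21), (20,12), (24,5)}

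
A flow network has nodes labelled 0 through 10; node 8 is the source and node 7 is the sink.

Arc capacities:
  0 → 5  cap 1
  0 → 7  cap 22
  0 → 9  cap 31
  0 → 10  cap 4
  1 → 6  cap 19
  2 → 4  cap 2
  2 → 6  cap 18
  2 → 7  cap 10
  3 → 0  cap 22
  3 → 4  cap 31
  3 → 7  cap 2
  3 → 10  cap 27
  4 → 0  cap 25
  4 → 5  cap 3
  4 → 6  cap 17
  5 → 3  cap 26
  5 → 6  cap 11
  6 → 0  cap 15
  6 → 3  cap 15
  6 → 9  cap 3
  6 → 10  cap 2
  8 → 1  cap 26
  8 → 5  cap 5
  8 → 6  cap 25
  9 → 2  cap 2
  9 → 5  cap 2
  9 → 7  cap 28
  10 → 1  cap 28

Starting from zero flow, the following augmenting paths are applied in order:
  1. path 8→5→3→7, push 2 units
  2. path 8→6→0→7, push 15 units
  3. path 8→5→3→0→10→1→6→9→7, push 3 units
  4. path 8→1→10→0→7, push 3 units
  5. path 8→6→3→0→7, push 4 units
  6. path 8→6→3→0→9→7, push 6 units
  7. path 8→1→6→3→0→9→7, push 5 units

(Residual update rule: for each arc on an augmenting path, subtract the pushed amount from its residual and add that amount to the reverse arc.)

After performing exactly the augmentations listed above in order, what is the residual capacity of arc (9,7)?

after path 1 (8→5→3→7, push 2): res(9,7)=28
after path 2 (8→6→0→7, push 15): res(9,7)=28
after path 3 (8→5→3→0→10→1→6→9→7, push 3): res(9,7)=25
after path 4 (8→1→10→0→7, push 3): res(9,7)=25
after path 5 (8→6→3→0→7, push 4): res(9,7)=25
after path 6 (8→6→3→0→9→7, push 6): res(9,7)=19
after path 7 (8→1→6→3→0→9→7, push 5): res(9,7)=14

Residual capacity of (9,7): 14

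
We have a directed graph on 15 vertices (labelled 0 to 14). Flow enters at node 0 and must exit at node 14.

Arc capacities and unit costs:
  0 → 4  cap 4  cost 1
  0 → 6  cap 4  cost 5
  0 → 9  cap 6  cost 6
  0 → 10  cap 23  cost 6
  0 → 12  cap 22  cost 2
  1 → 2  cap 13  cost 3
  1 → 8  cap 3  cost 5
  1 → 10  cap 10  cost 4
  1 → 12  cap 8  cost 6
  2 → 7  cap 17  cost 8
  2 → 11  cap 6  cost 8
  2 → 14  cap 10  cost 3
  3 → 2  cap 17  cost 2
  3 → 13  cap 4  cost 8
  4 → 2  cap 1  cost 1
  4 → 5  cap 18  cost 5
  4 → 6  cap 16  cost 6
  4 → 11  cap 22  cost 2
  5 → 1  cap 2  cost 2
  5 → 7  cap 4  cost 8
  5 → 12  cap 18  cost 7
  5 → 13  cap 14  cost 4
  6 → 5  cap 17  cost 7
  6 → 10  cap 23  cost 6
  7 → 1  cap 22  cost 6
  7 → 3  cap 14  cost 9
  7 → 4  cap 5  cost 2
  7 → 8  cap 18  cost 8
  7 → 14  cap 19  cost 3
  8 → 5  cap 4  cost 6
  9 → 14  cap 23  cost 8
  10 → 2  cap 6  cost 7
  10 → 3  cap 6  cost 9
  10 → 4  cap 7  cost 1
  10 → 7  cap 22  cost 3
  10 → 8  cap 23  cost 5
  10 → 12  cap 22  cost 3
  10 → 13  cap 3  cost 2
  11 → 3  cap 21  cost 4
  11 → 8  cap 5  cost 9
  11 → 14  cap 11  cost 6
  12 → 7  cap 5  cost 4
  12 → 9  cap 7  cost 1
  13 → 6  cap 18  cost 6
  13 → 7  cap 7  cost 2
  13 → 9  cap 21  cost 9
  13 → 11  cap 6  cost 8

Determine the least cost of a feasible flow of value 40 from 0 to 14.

Minimum cost for 40 units: 466

shortest-cost path #1: 0→4→2→14 push 1 @ unit cost 5 (adds 5)
shortest-cost path #2: 0→4→11→14 push 3 @ unit cost 9 (adds 27)
shortest-cost path #3: 0→12→7→14 push 5 @ unit cost 9 (adds 45)
shortest-cost path #4: 0→12→9→14 push 7 @ unit cost 11 (adds 77)
shortest-cost path #5: 0→10→7→14 push 14 @ unit cost 12 (adds 168)
shortest-cost path #6: 0→9→14 push 6 @ unit cost 14 (adds 84)
shortest-cost path #7: 0→10→4→11→14 push 4 @ unit cost 15 (adds 60)
total cost = 466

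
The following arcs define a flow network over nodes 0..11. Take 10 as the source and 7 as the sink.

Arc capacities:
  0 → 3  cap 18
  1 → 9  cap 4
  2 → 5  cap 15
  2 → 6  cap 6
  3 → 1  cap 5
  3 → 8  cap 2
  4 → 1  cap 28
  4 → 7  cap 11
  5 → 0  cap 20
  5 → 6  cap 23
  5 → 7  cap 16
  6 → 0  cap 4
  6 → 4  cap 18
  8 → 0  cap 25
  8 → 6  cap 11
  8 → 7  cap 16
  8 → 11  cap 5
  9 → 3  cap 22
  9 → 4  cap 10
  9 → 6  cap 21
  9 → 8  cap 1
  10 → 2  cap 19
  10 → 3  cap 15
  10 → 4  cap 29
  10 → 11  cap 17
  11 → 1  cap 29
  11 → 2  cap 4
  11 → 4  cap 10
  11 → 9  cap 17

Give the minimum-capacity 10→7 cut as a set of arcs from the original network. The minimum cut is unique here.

augment #1: 10→4→7 push 11
augment #2: 10→2→5→7 push 15
augment #3: 10→3→8→7 push 2
augment #4: 10→11→9→8→7 push 1
max flow = 29; residual-reachable set from 10 gives S-side
cut edges (S→T): {(2,5), (3,8), (4,7), (9,8)} total cap 29

Min-cut arcs: {(2,5), (3,8), (4,7), (9,8)} (total capacity 29)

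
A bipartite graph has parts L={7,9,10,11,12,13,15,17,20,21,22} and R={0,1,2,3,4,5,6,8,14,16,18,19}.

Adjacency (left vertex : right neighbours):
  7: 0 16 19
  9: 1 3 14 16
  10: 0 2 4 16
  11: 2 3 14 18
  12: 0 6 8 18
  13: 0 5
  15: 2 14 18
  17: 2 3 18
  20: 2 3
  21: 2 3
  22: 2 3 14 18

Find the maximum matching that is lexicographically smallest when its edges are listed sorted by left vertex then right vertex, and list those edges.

Lex-smallest maximum matching: {(7,0), (9,1), (10,4), (11,2), (12,6), (13,5), (15,14), (17,3), (22,18)}

|M| = 9 (so the lex-smallest maximum matching has 9 edges)
process left vertices in ascending order; for each, take the smallest-labelled available neighbour that still permits 9 edges overall, or leave it unmatched if none does
lex-smallest matching: {7-0, 9-1, 10-4, 11-2, 12-6, 13-5, 15-14, 17-3, 22-18}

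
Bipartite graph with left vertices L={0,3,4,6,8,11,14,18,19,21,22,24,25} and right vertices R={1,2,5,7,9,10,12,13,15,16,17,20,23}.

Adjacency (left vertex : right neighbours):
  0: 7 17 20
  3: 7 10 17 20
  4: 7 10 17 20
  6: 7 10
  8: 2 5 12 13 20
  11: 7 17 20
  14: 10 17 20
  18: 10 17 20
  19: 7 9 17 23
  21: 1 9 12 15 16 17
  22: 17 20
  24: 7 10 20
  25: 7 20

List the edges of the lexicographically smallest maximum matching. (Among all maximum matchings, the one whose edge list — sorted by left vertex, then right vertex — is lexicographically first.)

Lex-smallest maximum matching: {(0,7), (3,10), (4,17), (8,2), (11,20), (19,9), (21,1)}

|M| = 7 (so the lex-smallest maximum matching has 7 edges)
process left vertices in ascending order; for each, take the smallest-labelled available neighbour that still permits 7 edges overall, or leave it unmatched if none does
lex-smallest matching: {0-7, 3-10, 4-17, 8-2, 11-20, 19-9, 21-1}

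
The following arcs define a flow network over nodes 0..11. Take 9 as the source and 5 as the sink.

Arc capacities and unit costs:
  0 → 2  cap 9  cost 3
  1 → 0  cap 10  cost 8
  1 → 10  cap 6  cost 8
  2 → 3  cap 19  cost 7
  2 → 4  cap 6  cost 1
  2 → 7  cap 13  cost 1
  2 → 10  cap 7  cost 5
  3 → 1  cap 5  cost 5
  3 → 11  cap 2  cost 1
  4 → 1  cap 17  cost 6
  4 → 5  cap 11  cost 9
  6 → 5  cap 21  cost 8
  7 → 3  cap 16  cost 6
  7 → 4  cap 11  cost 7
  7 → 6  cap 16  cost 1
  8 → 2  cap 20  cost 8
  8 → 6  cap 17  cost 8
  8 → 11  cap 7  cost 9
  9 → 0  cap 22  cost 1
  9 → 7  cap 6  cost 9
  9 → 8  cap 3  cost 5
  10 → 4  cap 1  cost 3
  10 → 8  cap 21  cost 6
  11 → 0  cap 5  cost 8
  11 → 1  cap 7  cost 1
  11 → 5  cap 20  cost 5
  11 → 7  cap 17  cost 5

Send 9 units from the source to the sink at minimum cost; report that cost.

Minimum cost for 9 units: 126

shortest-cost path #1: 9→0→2→4→5 push 6 @ unit cost 14 (adds 84)
shortest-cost path #2: 9→0→2→7→6→5 push 3 @ unit cost 14 (adds 42)
total cost = 126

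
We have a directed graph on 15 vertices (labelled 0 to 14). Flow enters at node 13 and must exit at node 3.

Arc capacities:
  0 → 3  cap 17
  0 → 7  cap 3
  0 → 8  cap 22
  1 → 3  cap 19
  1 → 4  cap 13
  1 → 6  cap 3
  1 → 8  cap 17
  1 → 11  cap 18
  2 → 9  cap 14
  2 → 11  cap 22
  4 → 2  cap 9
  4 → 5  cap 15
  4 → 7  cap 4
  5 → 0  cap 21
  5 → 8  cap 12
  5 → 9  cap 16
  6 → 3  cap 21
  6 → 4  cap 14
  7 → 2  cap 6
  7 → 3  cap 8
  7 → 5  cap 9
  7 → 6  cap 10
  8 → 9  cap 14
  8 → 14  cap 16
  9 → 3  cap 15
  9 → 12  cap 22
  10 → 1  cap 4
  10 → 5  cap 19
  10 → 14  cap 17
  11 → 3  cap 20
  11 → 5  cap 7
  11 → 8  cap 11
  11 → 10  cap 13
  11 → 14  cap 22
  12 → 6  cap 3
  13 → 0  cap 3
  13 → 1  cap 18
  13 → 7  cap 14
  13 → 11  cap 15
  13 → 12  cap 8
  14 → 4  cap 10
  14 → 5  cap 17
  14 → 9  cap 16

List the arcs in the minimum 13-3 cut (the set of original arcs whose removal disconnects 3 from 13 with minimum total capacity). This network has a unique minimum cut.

Min-cut arcs: {(12,6), (13,0), (13,1), (13,7), (13,11)} (total capacity 53)

augment #1: 13→0→3 push 3
augment #2: 13→1→3 push 18
augment #3: 13→7→3 push 8
augment #4: 13→11→3 push 15
augment #5: 13→7→6→3 push 6
augment #6: 13→12→6→3 push 3
max flow = 53; residual-reachable set from 13 gives S-side
cut edges (S→T): {(12,6), (13,0), (13,1), (13,7), (13,11)} total cap 53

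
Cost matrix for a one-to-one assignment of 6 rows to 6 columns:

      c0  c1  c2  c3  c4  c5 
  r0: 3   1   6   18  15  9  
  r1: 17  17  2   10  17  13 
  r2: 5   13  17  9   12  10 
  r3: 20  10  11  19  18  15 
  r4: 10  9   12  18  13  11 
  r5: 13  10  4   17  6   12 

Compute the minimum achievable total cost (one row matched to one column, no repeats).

optimal assignment: row0→col0 (cost 3), row1→col2 (cost 2), row2→col3 (cost 9), row3→col1 (cost 10), row4→col5 (cost 11), row5→col4 (cost 6)
total = 3 + 2 + 9 + 10 + 11 + 6 = 41

Minimum assignment cost: 41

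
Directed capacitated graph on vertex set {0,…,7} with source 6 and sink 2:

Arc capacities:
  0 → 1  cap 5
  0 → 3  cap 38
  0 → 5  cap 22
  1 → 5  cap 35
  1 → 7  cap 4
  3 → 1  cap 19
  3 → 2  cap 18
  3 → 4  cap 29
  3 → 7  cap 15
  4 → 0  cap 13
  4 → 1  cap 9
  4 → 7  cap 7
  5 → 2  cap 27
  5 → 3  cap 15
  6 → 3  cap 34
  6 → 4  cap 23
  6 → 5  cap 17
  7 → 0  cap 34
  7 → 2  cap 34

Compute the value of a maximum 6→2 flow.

augment #1: 6→3→2 bottleneck 18, total now 18
augment #2: 6→5→2 bottleneck 17, total now 35
augment #3: 6→3→7→2 bottleneck 15, total now 50
augment #4: 6→4→7→2 bottleneck 7, total now 57
augment #5: 6→3→1→5→2 bottleneck 1, total now 58
augment #6: 6→4→0→5→2 bottleneck 9, total now 67
augment #7: 6→4→1→7→2 bottleneck 4, total now 71

Maximum flow value: 71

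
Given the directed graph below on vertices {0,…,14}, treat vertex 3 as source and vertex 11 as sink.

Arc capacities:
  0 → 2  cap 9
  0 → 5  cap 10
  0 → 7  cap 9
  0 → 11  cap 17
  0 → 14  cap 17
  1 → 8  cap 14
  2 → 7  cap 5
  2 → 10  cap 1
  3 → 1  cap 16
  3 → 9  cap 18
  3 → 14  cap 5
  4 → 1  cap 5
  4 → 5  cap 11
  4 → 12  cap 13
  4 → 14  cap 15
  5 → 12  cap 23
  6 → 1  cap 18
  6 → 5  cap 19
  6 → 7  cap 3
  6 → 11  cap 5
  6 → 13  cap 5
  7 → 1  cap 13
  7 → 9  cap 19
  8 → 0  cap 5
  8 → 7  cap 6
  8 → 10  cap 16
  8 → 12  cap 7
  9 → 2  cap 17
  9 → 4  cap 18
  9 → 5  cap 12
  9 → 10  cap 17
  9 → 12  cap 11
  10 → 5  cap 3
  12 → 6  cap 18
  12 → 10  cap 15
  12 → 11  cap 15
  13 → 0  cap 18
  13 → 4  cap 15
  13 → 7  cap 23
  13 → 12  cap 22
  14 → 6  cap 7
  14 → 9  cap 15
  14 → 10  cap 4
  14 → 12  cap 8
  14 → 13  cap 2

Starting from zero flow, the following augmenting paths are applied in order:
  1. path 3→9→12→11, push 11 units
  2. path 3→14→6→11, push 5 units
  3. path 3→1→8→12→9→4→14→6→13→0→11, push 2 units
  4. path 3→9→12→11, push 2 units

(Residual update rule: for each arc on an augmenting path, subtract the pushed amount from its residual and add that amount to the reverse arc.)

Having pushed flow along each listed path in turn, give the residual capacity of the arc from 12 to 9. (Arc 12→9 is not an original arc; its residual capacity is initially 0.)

Residual capacity of (12,9): 11

after path 1 (3→9→12→11, push 11): res(12,9)=11
after path 2 (3→14→6→11, push 5): res(12,9)=11
after path 3 (3→1→8→12→9→4→14→6→13→0→11, push 2): res(12,9)=9
after path 4 (3→9→12→11, push 2): res(12,9)=11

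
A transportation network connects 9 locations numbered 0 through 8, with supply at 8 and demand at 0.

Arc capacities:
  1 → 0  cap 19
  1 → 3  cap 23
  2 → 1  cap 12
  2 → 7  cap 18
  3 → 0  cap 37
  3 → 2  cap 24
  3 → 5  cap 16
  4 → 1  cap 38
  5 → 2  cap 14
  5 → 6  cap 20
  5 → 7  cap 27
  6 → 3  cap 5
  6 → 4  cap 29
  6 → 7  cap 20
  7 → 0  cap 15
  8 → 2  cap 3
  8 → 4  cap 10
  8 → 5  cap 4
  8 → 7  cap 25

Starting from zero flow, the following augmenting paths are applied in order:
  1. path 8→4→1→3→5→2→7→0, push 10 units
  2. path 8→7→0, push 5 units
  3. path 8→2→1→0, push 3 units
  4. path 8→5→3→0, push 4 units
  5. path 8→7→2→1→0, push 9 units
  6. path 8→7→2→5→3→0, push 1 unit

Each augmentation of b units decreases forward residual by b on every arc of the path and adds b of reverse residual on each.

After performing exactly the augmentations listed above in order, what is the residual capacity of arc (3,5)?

after path 1 (8→4→1→3→5→2→7→0, push 10): res(3,5)=6
after path 2 (8→7→0, push 5): res(3,5)=6
after path 3 (8→2→1→0, push 3): res(3,5)=6
after path 4 (8→5→3→0, push 4): res(3,5)=10
after path 5 (8→7→2→1→0, push 9): res(3,5)=10
after path 6 (8→7→2→5→3→0, push 1): res(3,5)=11

Residual capacity of (3,5): 11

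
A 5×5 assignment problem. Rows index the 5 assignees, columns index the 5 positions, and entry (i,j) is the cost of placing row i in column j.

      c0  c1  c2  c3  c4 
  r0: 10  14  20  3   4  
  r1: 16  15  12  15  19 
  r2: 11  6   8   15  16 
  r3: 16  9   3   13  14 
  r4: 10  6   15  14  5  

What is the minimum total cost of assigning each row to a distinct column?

optimal assignment: row0→col3 (cost 3), row1→col0 (cost 16), row2→col1 (cost 6), row3→col2 (cost 3), row4→col4 (cost 5)
total = 3 + 16 + 6 + 3 + 5 = 33

Minimum assignment cost: 33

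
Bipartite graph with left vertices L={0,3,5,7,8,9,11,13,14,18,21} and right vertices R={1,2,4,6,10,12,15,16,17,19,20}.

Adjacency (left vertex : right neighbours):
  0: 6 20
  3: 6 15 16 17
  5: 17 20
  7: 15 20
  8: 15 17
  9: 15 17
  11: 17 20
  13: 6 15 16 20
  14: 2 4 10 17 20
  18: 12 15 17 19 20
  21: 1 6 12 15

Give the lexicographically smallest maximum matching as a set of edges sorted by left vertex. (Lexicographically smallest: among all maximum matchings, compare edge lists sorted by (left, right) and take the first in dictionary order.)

|M| = 8 (so the lex-smallest maximum matching has 8 edges)
process left vertices in ascending order; for each, take the smallest-labelled available neighbour that still permits 8 edges overall, or leave it unmatched if none does
lex-smallest matching: {0-6, 3-15, 5-17, 7-20, 13-16, 14-2, 18-12, 21-1}

Lex-smallest maximum matching: {(0,6), (3,15), (5,17), (7,20), (13,16), (14,2), (18,12), (21,1)}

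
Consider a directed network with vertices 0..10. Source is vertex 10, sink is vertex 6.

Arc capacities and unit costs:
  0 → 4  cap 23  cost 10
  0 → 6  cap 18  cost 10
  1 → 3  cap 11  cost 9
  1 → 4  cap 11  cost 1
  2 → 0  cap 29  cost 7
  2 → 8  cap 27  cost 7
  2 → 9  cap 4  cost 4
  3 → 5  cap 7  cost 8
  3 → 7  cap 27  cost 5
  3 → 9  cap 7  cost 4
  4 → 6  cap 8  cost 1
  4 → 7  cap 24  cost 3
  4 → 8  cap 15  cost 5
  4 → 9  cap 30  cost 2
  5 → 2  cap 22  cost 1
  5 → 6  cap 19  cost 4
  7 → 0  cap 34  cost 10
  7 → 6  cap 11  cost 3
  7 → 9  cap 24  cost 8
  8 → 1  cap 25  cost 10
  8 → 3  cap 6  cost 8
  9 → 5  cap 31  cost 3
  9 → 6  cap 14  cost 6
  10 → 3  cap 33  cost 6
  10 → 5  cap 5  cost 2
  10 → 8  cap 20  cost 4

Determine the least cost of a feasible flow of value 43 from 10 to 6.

shortest-cost path #1: 10→5→6 push 5 @ unit cost 6 (adds 30)
shortest-cost path #2: 10→3→7→6 push 11 @ unit cost 14 (adds 154)
shortest-cost path #3: 10→3→9→6 push 7 @ unit cost 16 (adds 112)
shortest-cost path #4: 10→8→1→4→6 push 8 @ unit cost 16 (adds 128)
shortest-cost path #5: 10→3→5→6 push 7 @ unit cost 18 (adds 126)
shortest-cost path #6: 10→8→1→4→9→6 push 3 @ unit cost 23 (adds 69)
shortest-cost path #7: 10→3→7→9→6 push 2 @ unit cost 25 (adds 50)
total cost = 669

Minimum cost for 43 units: 669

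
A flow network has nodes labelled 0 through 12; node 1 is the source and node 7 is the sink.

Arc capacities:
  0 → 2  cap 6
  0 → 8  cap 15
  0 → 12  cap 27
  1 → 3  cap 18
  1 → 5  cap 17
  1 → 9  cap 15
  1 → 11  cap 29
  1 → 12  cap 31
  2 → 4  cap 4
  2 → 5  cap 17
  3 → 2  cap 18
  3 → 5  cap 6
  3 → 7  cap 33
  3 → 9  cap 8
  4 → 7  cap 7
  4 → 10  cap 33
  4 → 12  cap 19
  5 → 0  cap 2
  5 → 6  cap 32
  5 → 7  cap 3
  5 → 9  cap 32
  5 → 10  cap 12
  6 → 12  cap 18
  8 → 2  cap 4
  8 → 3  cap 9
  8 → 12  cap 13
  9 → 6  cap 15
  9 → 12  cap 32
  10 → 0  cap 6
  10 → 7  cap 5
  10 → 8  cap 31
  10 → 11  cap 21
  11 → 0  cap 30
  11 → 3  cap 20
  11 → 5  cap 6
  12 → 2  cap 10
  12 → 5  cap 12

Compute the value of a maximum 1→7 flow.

augment #1: 1→3→7 bottleneck 18, total now 18
augment #2: 1→5→7 bottleneck 3, total now 21
augment #3: 1→5→10→7 bottleneck 5, total now 26
augment #4: 1→11→3→7 bottleneck 15, total now 41
augment #5: 1→12→2→4→7 bottleneck 4, total now 45

Maximum flow value: 45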